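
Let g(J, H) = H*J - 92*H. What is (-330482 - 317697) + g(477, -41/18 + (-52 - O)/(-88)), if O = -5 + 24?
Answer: -46709663/72 ≈ -6.4875e+5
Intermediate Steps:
O = 19
g(J, H) = -92*H + H*J
(-330482 - 317697) + g(477, -41/18 + (-52 - O)/(-88)) = (-330482 - 317697) + (-41/18 + (-52 - 1*19)/(-88))*(-92 + 477) = -648179 + (-41*1/18 + (-52 - 19)*(-1/88))*385 = -648179 + (-41/18 - 71*(-1/88))*385 = -648179 + (-41/18 + 71/88)*385 = -648179 - 1165/792*385 = -648179 - 40775/72 = -46709663/72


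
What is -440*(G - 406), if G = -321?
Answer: 319880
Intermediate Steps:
-440*(G - 406) = -440*(-321 - 406) = -440*(-727) = 319880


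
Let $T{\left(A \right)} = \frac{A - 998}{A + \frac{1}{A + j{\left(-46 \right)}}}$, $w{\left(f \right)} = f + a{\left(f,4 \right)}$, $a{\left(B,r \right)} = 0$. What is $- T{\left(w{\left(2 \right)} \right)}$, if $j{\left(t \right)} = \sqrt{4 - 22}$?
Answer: $\frac{45816}{97} + \frac{2988 i \sqrt{2}}{97} \approx 472.33 + 43.564 i$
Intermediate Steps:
$j{\left(t \right)} = 3 i \sqrt{2}$ ($j{\left(t \right)} = \sqrt{-18} = 3 i \sqrt{2}$)
$w{\left(f \right)} = f$ ($w{\left(f \right)} = f + 0 = f$)
$T{\left(A \right)} = \frac{-998 + A}{A + \frac{1}{A + 3 i \sqrt{2}}}$ ($T{\left(A \right)} = \frac{A - 998}{A + \frac{1}{A + 3 i \sqrt{2}}} = \frac{-998 + A}{A + \frac{1}{A + 3 i \sqrt{2}}}$)
$- T{\left(w{\left(2 \right)} \right)} = - \frac{2^{2} - 1996 - 2994 i \sqrt{2} + 3 i 2 \sqrt{2}}{1 + 2^{2} + 3 i 2 \sqrt{2}} = - \frac{4 - 1996 - 2994 i \sqrt{2} + 6 i \sqrt{2}}{1 + 4 + 6 i \sqrt{2}} = - \frac{-1992 - 2988 i \sqrt{2}}{5 + 6 i \sqrt{2}}$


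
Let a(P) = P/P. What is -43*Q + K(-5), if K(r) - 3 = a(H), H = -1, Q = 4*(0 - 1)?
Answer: 176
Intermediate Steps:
Q = -4 (Q = 4*(-1) = -4)
a(P) = 1
K(r) = 4 (K(r) = 3 + 1 = 4)
-43*Q + K(-5) = -43*(-4) + 4 = 172 + 4 = 176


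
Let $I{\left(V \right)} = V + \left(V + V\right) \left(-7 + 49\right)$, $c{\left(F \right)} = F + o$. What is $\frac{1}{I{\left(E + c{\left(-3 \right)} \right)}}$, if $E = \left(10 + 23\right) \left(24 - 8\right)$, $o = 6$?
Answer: $\frac{1}{45135} \approx 2.2156 \cdot 10^{-5}$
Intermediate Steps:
$c{\left(F \right)} = 6 + F$ ($c{\left(F \right)} = F + 6 = 6 + F$)
$E = 528$ ($E = 33 \cdot 16 = 528$)
$I{\left(V \right)} = 85 V$ ($I{\left(V \right)} = V + 2 V 42 = V + 84 V = 85 V$)
$\frac{1}{I{\left(E + c{\left(-3 \right)} \right)}} = \frac{1}{85 \left(528 + \left(6 - 3\right)\right)} = \frac{1}{85 \left(528 + 3\right)} = \frac{1}{85 \cdot 531} = \frac{1}{45135}$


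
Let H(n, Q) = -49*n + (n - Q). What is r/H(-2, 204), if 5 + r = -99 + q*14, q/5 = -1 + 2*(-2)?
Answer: 227/54 ≈ 4.2037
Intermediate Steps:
q = -25 (q = 5*(-1 + 2*(-2)) = 5*(-1 - 4) = 5*(-5) = -25)
H(n, Q) = -Q - 48*n
r = -454 (r = -5 + (-99 - 25*14) = -5 + (-99 - 350) = -5 - 449 = -454)
r/H(-2, 204) = -454/(-1*204 - 48*(-2)) = -454/(-204 + 96) = -454/(-108) = -454*(-1/108) = 227/54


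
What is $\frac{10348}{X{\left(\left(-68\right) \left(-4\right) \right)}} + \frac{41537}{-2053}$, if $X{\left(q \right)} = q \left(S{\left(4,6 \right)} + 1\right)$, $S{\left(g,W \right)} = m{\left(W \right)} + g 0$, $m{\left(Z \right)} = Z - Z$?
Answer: $\frac{2486595}{139604} \approx 17.812$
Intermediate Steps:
$m{\left(Z \right)} = 0$
$S{\left(g,W \right)} = 0$ ($S{\left(g,W \right)} = 0 + g 0 = 0 + 0 = 0$)
$X{\left(q \right)} = q$ ($X{\left(q \right)} = q \left(0 + 1\right) = q 1 = q$)
$\frac{10348}{X{\left(\left(-68\right) \left(-4\right) \right)}} + \frac{41537}{-2053} = \frac{10348}{\left(-68\right) \left(-4\right)} + \frac{41537}{-2053} = \frac{10348}{272} + 41537 \left(- \frac{1}{2053}\right) = 10348 \cdot \frac{1}{272} - \frac{41537}{2053} = \frac{2587}{68} - \frac{41537}{2053} = \frac{2486595}{139604}$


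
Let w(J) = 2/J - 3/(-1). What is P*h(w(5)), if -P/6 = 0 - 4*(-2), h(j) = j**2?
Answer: -13872/25 ≈ -554.88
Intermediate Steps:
w(J) = 3 + 2/J (w(J) = 2/J - 3*(-1) = 2/J + 3 = 3 + 2/J)
P = -48 (P = -6*(0 - 4*(-2)) = -6*(0 + 8) = -6*8 = -48)
P*h(w(5)) = -48*(3 + 2/5)**2 = -48*(17/5)**2 = -48*289/25 = -13872/25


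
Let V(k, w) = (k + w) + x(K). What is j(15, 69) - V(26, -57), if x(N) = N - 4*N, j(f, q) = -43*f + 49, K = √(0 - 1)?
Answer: -565 + 3*I ≈ -565.0 + 3.0*I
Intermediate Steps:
K = I (K = √(-1) = I ≈ 1.0*I)
j(f, q) = 49 - 43*f
x(N) = -3*N
V(k, w) = k + w - 3*I (V(k, w) = (k + w) - 3*I = k + w - 3*I)
j(15, 69) - V(26, -57) = (49 - 43*15) - (26 - 57 - 3*I) = (49 - 645) - (-31 - 3*I) = -596 + (31 + 3*I) = -565 + 3*I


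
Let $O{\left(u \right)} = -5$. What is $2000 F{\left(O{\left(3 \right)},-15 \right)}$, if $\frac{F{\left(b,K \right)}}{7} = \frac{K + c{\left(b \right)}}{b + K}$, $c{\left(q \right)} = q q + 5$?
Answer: $-10500$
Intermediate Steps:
$c{\left(q \right)} = 5 + q^{2}$ ($c{\left(q \right)} = q^{2} + 5 = 5 + q^{2}$)
$F{\left(b,K \right)} = \frac{7 \left(5 + K + b^{2}\right)}{K + b}$ ($F{\left(b,K \right)} = 7 \frac{K + \left(5 + b^{2}\right)}{b + K} = 7 \frac{5 + K + b^{2}}{K + b} = \frac{7 \left(5 + K + b^{2}\right)}{K + b}$)
$2000 F{\left(O{\left(3 \right)},-15 \right)} = 2000 \frac{7 \left(5 - 15 + \left(-5\right)^{2}\right)}{-15 - 5} = 2000 \frac{7 \left(5 - 15 + 25\right)}{-20} = 2000 \cdot 7 \left(- \frac{1}{20}\right) 15 = 2000 \left(- \frac{21}{4}\right) = -10500$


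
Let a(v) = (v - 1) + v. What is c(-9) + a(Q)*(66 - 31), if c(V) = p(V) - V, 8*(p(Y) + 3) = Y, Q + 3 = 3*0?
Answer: -1921/8 ≈ -240.13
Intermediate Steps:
Q = -3 (Q = -3 + 3*0 = -3 + 0 = -3)
p(Y) = -3 + Y/8
a(v) = -1 + 2*v (a(v) = (-1 + v) + v = -1 + 2*v)
c(V) = -3 - 7*V/8 (c(V) = (-3 + V/8) - V = -3 - 7*V/8)
c(-9) + a(Q)*(66 - 31) = (-3 - 7/8*(-9)) + (-1 + 2*(-3))*(66 - 31) = (-3 + 63/8) + (-1 - 6)*35 = 39/8 - 7*35 = 39/8 - 245 = -1921/8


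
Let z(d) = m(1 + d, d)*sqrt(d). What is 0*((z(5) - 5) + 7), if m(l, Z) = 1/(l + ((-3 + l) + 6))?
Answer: 0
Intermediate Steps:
m(l, Z) = 1/(3 + 2*l) (m(l, Z) = 1/(l + (3 + l)) = 1/(3 + 2*l))
z(d) = sqrt(d)/(5 + 2*d) (z(d) = sqrt(d)/(3 + 2*(1 + d)) = sqrt(d)/(3 + (2 + 2*d)) = sqrt(d)/(5 + 2*d))
0*((z(5) - 5) + 7) = 0*((sqrt(5)/(5 + 2*5) - 5) + 7) = 0*((sqrt(5)/(5 + 10) - 5) + 7) = 0*((sqrt(5)/15 - 5) + 7) = 0*((-5 + sqrt(5)/15) + 7) = 0*(2 + sqrt(5)/15) = 0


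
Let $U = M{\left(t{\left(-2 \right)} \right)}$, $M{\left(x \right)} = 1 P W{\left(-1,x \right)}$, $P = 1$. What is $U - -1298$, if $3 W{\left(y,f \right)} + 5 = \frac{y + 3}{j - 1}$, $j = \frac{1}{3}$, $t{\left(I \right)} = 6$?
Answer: $\frac{3886}{3} \approx 1295.3$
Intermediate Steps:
$j = \frac{1}{3} \approx 0.33333$
$W{\left(y,f \right)} = - \frac{19}{6} - \frac{y}{2}$ ($W{\left(y,f \right)} = - \frac{5}{3} + \frac{\left(y + 3\right) \frac{1}{\frac{1}{3} - 1}}{3} = - \frac{5}{3} + \frac{\left(3 + y\right) \frac{1}{- \frac{2}{3}}}{3} = - \frac{5}{3} + \frac{\left(3 + y\right) \left(- \frac{3}{2}\right)}{3} = - \frac{5}{3} + \frac{- \frac{9}{2} - \frac{3 y}{2}}{3} = - \frac{5}{3} - \left(\frac{3}{2} + \frac{y}{2}\right) = - \frac{19}{6} - \frac{y}{2}$)
$M{\left(x \right)} = - \frac{8}{3}$ ($M{\left(x \right)} = 1 \cdot 1 \left(- \frac{19}{6} - - \frac{1}{2}\right) = 1 \left(- \frac{19}{6} + \frac{1}{2}\right) = 1 \left(- \frac{8}{3}\right) = - \frac{8}{3}$)
$U = - \frac{8}{3} \approx -2.6667$
$U - -1298 = - \frac{8}{3} - -1298 = - \frac{8}{3} + 1298 = \frac{3886}{3}$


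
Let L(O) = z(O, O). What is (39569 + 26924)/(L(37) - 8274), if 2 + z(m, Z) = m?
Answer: -9499/1177 ≈ -8.0705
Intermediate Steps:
z(m, Z) = -2 + m
L(O) = -2 + O
(39569 + 26924)/(L(37) - 8274) = (39569 + 26924)/((-2 + 37) - 8274) = 66493/(35 - 8274) = 66493/(-8239) = 66493*(-1/8239) = -9499/1177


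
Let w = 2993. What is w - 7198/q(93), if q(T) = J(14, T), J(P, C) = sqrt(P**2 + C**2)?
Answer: 2993 - 118*sqrt(8845)/145 ≈ 2916.5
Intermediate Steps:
J(P, C) = sqrt(C**2 + P**2)
q(T) = sqrt(196 + T**2) (q(T) = sqrt(T**2 + 14**2) = sqrt(T**2 + 196) = sqrt(196 + T**2))
w - 7198/q(93) = 2993 - 7198/sqrt(196 + 93**2) = 2993 - 7198/sqrt(196 + 8649) = 2993 - 7198*sqrt(8845)/8845 = 2993 - 118*sqrt(8845)/145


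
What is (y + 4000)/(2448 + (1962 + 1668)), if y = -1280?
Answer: 1360/3039 ≈ 0.44752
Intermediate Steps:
(y + 4000)/(2448 + (1962 + 1668)) = (-1280 + 4000)/(2448 + (1962 + 1668)) = 2720/(2448 + 3630) = 2720/6078 = 2720*(1/6078) = 1360/3039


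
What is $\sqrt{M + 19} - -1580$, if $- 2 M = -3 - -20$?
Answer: $1580 + \frac{\sqrt{42}}{2} \approx 1583.2$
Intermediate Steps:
$M = - \frac{17}{2}$ ($M = - \frac{-3 - -20}{2} = - \frac{-3 + 20}{2} = \left(- \frac{1}{2}\right) 17 = - \frac{17}{2} \approx -8.5$)
$\sqrt{M + 19} - -1580 = \sqrt{- \frac{17}{2} + 19} - -1580 = \sqrt{\frac{21}{2}} + 1580 = \frac{\sqrt{42}}{2} + 1580 = 1580 + \frac{\sqrt{42}}{2}$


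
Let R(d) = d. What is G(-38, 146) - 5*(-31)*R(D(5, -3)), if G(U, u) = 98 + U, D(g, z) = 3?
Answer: 525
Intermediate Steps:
G(-38, 146) - 5*(-31)*R(D(5, -3)) = (98 - 38) - 5*(-31)*3 = 60 - (-155)*3 = 60 - 1*(-465) = 60 + 465 = 525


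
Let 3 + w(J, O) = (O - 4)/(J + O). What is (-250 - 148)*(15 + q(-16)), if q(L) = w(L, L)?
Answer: -20099/4 ≈ -5024.8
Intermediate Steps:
w(J, O) = -3 + (-4 + O)/(J + O) (w(J, O) = -3 + (O - 4)/(J + O) = -3 + (-4 + O)/(J + O))
q(L) = (-4 - 5*L)/(2*L) (q(L) = (-4 - 3*L - 2*L)/(L + L) = (-4 - 5*L)/((2*L)) = (1/(2*L))*(-4 - 5*L) = (-4 - 5*L)/(2*L))
(-250 - 148)*(15 + q(-16)) = (-250 - 148)*(15 + (-5/2 - 2/(-16))) = -398*(15 + (-5/2 - 2*(-1/16))) = -398*(15 + (-5/2 + ⅛)) = -398*(15 - 19/8) = -398*101/8 = -20099/4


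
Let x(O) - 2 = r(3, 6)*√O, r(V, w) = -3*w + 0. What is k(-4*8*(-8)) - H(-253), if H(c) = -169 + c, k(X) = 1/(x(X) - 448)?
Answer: 309747/734 ≈ 422.00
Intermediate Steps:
r(V, w) = -3*w
x(O) = 2 - 18*√O (x(O) = 2 + (-3*6)*√O = 2 - 18*√O)
k(X) = 1/(-446 - 18*√X) (k(X) = 1/((2 - 18*√X) - 448) = 1/(-446 - 18*√X))
k(-4*8*(-8)) - H(-253) = -1/(446 + 18*√(-4*8*(-8))) - (-169 - 253) = -1/(446 + 18*√(-32*(-8))) - 1*(-422) = -1/(446 + 18*√256) + 422 = -1/(446 + 18*16) + 422 = -1/(446 + 288) + 422 = -1/734 + 422 = 309747/734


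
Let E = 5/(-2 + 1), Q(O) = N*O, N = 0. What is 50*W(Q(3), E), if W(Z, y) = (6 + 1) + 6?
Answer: 650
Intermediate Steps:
Q(O) = 0 (Q(O) = 0*O = 0)
E = -5 (E = 5/(-1) = 5*(-1) = -5)
W(Z, y) = 13 (W(Z, y) = 7 + 6 = 13)
50*W(Q(3), E) = 50*13 = 650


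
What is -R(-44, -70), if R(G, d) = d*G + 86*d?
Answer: 2940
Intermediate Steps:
R(G, d) = 86*d + G*d (R(G, d) = G*d + 86*d = 86*d + G*d)
-R(-44, -70) = -(-70)*(86 - 44) = -(-70)*42 = -1*(-2940) = 2940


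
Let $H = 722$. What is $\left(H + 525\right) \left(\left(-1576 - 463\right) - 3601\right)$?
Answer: $-7033080$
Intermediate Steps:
$\left(H + 525\right) \left(\left(-1576 - 463\right) - 3601\right) = \left(722 + 525\right) \left(\left(-1576 - 463\right) - 3601\right) = 1247 \left(\left(-1576 - 463\right) - 3601\right) = 1247 \left(-2039 - 3601\right) = 1247 \left(-5640\right) = -7033080$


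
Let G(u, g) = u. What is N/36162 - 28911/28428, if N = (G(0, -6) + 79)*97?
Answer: -5997361/7449372 ≈ -0.80508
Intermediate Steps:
N = 7663 (N = (0 + 79)*97 = 79*97 = 7663)
N/36162 - 28911/28428 = 7663/36162 - 28911/28428 = 7663*(1/36162) - 28911*1/28428 = 7663/36162 - 419/412 = -5997361/7449372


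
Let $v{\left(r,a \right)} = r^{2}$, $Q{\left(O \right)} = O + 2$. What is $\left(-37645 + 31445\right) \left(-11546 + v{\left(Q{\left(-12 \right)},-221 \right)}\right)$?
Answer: $70965200$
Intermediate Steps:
$Q{\left(O \right)} = 2 + O$
$\left(-37645 + 31445\right) \left(-11546 + v{\left(Q{\left(-12 \right)},-221 \right)}\right) = \left(-37645 + 31445\right) \left(-11546 + \left(2 - 12\right)^{2}\right) = - 6200 \left(-11546 + \left(-10\right)^{2}\right) = - 6200 \left(-11546 + 100\right) = \left(-6200\right) \left(-11446\right) = 70965200$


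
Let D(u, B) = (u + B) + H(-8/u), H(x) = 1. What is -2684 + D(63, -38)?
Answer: -2658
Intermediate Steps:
D(u, B) = 1 + B + u (D(u, B) = (u + B) + 1 = (B + u) + 1 = 1 + B + u)
-2684 + D(63, -38) = -2684 + (1 - 38 + 63) = -2684 + 26 = -2658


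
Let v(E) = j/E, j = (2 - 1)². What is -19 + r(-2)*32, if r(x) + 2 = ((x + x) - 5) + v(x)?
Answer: -387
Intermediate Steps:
j = 1 (j = 1² = 1)
v(E) = 1/E
r(x) = -7 + 1/x + 2*x (r(x) = -2 + (((x + x) - 5) + 1/x) = -2 + ((2*x - 5) + 1/x) = -2 + ((-5 + 2*x) + 1/x) = -2 + (-5 + 1/x + 2*x) = -7 + 1/x + 2*x)
-19 + r(-2)*32 = -19 + (-7 + 1/(-2) + 2*(-2))*32 = -19 + (-7 - ½ - 4)*32 = -19 - 23/2*32 = -19 - 368 = -387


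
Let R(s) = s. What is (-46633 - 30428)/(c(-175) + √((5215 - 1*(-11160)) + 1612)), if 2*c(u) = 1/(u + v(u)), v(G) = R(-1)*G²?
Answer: -4746957600/68252750719999 - 292412588160000*√17987/68252750719999 ≈ -574.59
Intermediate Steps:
v(G) = -G²
c(u) = 1/(2*(u - u²))
(-46633 - 30428)/(c(-175) + √((5215 - 1*(-11160)) + 1612)) = (-46633 - 30428)/((½)/(-175*(1 - 1*(-175))) + √((5215 - 1*(-11160)) + 1612)) = -77061/((½)*(-1/175)/(1 + 175) + √((5215 + 11160) + 1612)) = -77061/((½)*(-1/175)/176 + √(16375 + 1612)) = -77061/((½)*(-1/175)*(1/176) + √17987) = -77061/(-1/61600 + √17987)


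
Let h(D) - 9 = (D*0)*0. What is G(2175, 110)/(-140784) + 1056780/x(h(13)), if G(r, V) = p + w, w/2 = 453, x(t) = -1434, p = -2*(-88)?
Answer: -12398272259/16823688 ≈ -736.95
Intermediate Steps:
h(D) = 9 (h(D) = 9 + (D*0)*0 = 9 + 0*0 = 9 + 0 = 9)
p = 176
w = 906 (w = 2*453 = 906)
G(r, V) = 1082 (G(r, V) = 176 + 906 = 1082)
G(2175, 110)/(-140784) + 1056780/x(h(13)) = 1082/(-140784) + 1056780/(-1434) = 1082*(-1/140784) + 1056780*(-1/1434) = -541/70392 - 176130/239 = -12398272259/16823688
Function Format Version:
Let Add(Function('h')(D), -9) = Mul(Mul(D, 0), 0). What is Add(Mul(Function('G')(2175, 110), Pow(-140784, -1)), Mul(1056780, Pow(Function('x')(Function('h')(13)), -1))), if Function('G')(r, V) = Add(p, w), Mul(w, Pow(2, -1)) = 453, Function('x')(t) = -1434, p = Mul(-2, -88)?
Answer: Rational(-12398272259, 16823688) ≈ -736.95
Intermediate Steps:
Function('h')(D) = 9 (Function('h')(D) = Add(9, Mul(Mul(D, 0), 0)) = Add(9, Mul(0, 0)) = Add(9, 0) = 9)
p = 176
w = 906 (w = Mul(2, 453) = 906)
Function('G')(r, V) = 1082 (Function('G')(r, V) = Add(176, 906) = 1082)
Add(Mul(Function('G')(2175, 110), Pow(-140784, -1)), Mul(1056780, Pow(Function('x')(Function('h')(13)), -1))) = Add(Mul(1082, Pow(-140784, -1)), Mul(1056780, Pow(-1434, -1))) = Add(Mul(1082, Rational(-1, 140784)), Mul(1056780, Rational(-1, 1434))) = Add(Rational(-541, 70392), Rational(-176130, 239)) = Rational(-12398272259, 16823688)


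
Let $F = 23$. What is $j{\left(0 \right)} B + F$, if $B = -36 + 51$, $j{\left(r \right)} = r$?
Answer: $23$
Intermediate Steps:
$B = 15$
$j{\left(0 \right)} B + F = 0 \cdot 15 + 23 = 0 + 23 = 23$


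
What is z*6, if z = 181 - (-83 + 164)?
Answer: 600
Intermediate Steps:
z = 100 (z = 181 - 1*81 = 181 - 81 = 100)
z*6 = 100*6 = 600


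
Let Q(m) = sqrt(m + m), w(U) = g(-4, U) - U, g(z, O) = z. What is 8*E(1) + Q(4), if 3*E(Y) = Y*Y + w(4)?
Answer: -56/3 + 2*sqrt(2) ≈ -15.838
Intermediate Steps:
w(U) = -4 - U
Q(m) = sqrt(2)*sqrt(m) (Q(m) = sqrt(2*m) = sqrt(2)*sqrt(m))
E(Y) = -8/3 + Y**2/3 (E(Y) = (Y*Y + (-4 - 1*4))/3 = (Y**2 + (-4 - 4))/3 = (Y**2 - 8)/3 = (-8 + Y**2)/3 = -8/3 + Y**2/3)
8*E(1) + Q(4) = 8*(-8/3 + (1/3)*1**2) + sqrt(2)*sqrt(4) = 8*(-8/3 + (1/3)*1) + sqrt(2)*2 = 8*(-8/3 + 1/3) + 2*sqrt(2) = 8*(-7/3) + 2*sqrt(2) = -56/3 + 2*sqrt(2)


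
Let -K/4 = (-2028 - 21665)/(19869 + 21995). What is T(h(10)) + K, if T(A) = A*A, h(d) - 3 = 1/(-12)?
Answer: 8116321/753552 ≈ 10.771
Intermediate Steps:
h(d) = 35/12 (h(d) = 3 + 1/(-12) = 3 - 1/12 = 35/12)
T(A) = A²
K = 23693/10466 (K = -4*(-2028 - 21665)/(19869 + 21995) = -(-94772)/41864 = -4*(-23693/41864) = 23693/10466 ≈ 2.2638)
T(h(10)) + K = (35/12)² + 23693/10466 = 1225/144 + 23693/10466 = 8116321/753552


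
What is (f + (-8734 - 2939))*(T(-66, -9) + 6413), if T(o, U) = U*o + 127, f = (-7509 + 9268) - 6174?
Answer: -114771792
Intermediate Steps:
f = -4415 (f = 1759 - 6174 = -4415)
T(o, U) = 127 + U*o
(f + (-8734 - 2939))*(T(-66, -9) + 6413) = (-4415 + (-8734 - 2939))*((127 - 9*(-66)) + 6413) = (-4415 - 11673)*((127 + 594) + 6413) = -16088*(721 + 6413) = -16088*7134 = -114771792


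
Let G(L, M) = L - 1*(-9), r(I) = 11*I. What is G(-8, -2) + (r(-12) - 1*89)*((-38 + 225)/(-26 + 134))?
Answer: -41219/108 ≈ -381.66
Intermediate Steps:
G(L, M) = 9 + L (G(L, M) = L + 9 = 9 + L)
G(-8, -2) + (r(-12) - 1*89)*((-38 + 225)/(-26 + 134)) = (9 - 8) + (11*(-12) - 1*89)*((-38 + 225)/(-26 + 134)) = 1 + (-132 - 89)*(187/108) = 1 - 41327/108 = -41219/108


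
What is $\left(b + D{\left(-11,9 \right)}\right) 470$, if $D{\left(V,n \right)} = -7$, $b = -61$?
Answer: $-31960$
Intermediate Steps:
$\left(b + D{\left(-11,9 \right)}\right) 470 = \left(-61 - 7\right) 470 = \left(-68\right) 470 = -31960$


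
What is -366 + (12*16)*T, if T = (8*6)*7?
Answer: 64146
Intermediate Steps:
T = 336 (T = 48*7 = 336)
-366 + (12*16)*T = -366 + (12*16)*336 = -366 + 192*336 = -366 + 64512 = 64146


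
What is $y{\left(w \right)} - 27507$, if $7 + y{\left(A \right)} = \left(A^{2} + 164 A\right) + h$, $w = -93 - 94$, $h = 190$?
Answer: $-23023$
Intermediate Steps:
$w = -187$ ($w = -93 - 94 = -187$)
$y{\left(A \right)} = 183 + A^{2} + 164 A$ ($y{\left(A \right)} = -7 + \left(\left(A^{2} + 164 A\right) + 190\right) = -7 + \left(190 + A^{2} + 164 A\right) = 183 + A^{2} + 164 A$)
$y{\left(w \right)} - 27507 = \left(183 + \left(-187\right)^{2} + 164 \left(-187\right)\right) - 27507 = \left(183 + 34969 - 30668\right) - 27507 = 4484 - 27507 = -23023$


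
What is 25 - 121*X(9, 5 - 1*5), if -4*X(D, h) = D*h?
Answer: 25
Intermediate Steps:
X(D, h) = -D*h/4
25 - 121*X(9, 5 - 1*5) = 25 - (-121)*9*(5 - 1*5)/4 = 25 - (-121)*9*(5 - 5)/4 = 25 - (-121)*9*0/4 = 25 - 121*0 = 25 + 0 = 25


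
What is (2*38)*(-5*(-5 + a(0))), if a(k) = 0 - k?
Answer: 1900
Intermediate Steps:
a(k) = -k
(2*38)*(-5*(-5 + a(0))) = (2*38)*(-5*(-5 - 1*0)) = 76*(-5*(-5 + 0)) = 76*(-5*(-5)) = 76*25 = 1900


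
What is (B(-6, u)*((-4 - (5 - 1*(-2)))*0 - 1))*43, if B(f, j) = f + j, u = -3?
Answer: 387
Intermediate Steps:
(B(-6, u)*((-4 - (5 - 1*(-2)))*0 - 1))*43 = ((-6 - 3)*((-4 - (5 - 1*(-2)))*0 - 1))*43 = -9*((-4 - (5 + 2))*0 - 1)*43 = -9*((-4 - 1*7)*0 - 1)*43 = -9*((-4 - 7)*0 - 1)*43 = -9*(-11*0 - 1)*43 = -9*(0 - 1)*43 = -9*(-1)*43 = 9*43 = 387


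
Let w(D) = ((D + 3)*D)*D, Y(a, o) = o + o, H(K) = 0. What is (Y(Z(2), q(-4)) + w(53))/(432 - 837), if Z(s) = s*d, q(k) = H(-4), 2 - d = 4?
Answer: -157304/405 ≈ -388.40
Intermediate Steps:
d = -2 (d = 2 - 1*4 = 2 - 4 = -2)
q(k) = 0
Z(s) = -2*s (Z(s) = s*(-2) = -2*s)
Y(a, o) = 2*o
w(D) = D²*(3 + D) (w(D) = ((3 + D)*D)*D = (D*(3 + D))*D = D²*(3 + D))
(Y(Z(2), q(-4)) + w(53))/(432 - 837) = (2*0 + 53²*(3 + 53))/(432 - 837) = (0 + 2809*56)/(-405) = (0 + 157304)*(-1/405) = 157304*(-1/405) = -157304/405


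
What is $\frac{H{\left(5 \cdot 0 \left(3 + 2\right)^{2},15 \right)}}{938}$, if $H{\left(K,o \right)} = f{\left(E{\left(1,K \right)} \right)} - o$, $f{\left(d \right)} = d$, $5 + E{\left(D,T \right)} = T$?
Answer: $- \frac{10}{469} \approx -0.021322$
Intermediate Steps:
$E{\left(D,T \right)} = -5 + T$
$H{\left(K,o \right)} = -5 + K - o$ ($H{\left(K,o \right)} = \left(-5 + K\right) - o = -5 + K - o$)
$\frac{H{\left(5 \cdot 0 \left(3 + 2\right)^{2},15 \right)}}{938} = \frac{-5 + 5 \cdot 0 \left(3 + 2\right)^{2} - 15}{938} = \left(-5 + 0 \cdot 5^{2} - 15\right) \frac{1}{938} = \left(-5 + 0 \cdot 25 - 15\right) \frac{1}{938} = \left(-5 + 0 - 15\right) \frac{1}{938} = \left(-20\right) \frac{1}{938} = - \frac{10}{469}$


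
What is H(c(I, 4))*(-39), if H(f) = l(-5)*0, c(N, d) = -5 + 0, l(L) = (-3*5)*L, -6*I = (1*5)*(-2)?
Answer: 0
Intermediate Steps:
I = 5/3 (I = -1*5*(-2)/6 = -5*(-2)/6 = -1/6*(-10) = 5/3 ≈ 1.6667)
l(L) = -15*L
c(N, d) = -5
H(f) = 0 (H(f) = -15*(-5)*0 = 75*0 = 0)
H(c(I, 4))*(-39) = 0*(-39) = 0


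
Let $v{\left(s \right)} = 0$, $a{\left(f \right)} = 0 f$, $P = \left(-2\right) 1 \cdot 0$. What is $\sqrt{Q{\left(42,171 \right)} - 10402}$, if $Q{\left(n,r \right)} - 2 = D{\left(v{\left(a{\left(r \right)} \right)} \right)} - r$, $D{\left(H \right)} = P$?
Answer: $31 i \sqrt{11} \approx 102.82 i$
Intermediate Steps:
$P = 0$ ($P = \left(-2\right) 0 = 0$)
$a{\left(f \right)} = 0$
$D{\left(H \right)} = 0$
$Q{\left(n,r \right)} = 2 - r$ ($Q{\left(n,r \right)} = 2 + \left(0 - r\right) = 2 - r$)
$\sqrt{Q{\left(42,171 \right)} - 10402} = \sqrt{\left(2 - 171\right) - 10402} = \sqrt{-169 - 10402} = \sqrt{-10571} = 31 i \sqrt{11}$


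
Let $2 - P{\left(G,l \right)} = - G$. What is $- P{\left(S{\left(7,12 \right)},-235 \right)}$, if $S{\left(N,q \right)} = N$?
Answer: $-9$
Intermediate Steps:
$P{\left(G,l \right)} = 2 + G$ ($P{\left(G,l \right)} = 2 - - G = 2 + G$)
$- P{\left(S{\left(7,12 \right)},-235 \right)} = - (2 + 7) = \left(-1\right) 9 = -9$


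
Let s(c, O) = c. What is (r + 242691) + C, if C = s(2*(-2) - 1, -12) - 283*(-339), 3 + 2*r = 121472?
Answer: 798715/2 ≈ 3.9936e+5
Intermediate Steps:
r = 121469/2 (r = -3/2 + (1/2)*121472 = -3/2 + 60736 = 121469/2 ≈ 60735.)
C = 95932 (C = (2*(-2) - 1) - 283*(-339) = (-4 - 1) + 95937 = -5 + 95937 = 95932)
(r + 242691) + C = (121469/2 + 242691) + 95932 = 606851/2 + 95932 = 798715/2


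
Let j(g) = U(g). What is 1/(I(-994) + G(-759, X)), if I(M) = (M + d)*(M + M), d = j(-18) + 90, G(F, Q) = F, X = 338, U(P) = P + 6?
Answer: 1/1820249 ≈ 5.4938e-7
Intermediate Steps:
U(P) = 6 + P
j(g) = 6 + g
d = 78 (d = (6 - 18) + 90 = -12 + 90 = 78)
I(M) = 2*M*(78 + M) (I(M) = (M + 78)*(M + M) = (78 + M)*(2*M) = 2*M*(78 + M))
1/(I(-994) + G(-759, X)) = 1/(2*(-994)*(78 - 994) - 759) = 1/(2*(-994)*(-916) - 759) = 1/(1821008 - 759) = 1/1820249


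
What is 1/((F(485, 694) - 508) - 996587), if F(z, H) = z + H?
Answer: -1/995916 ≈ -1.0041e-6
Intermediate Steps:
F(z, H) = H + z
1/((F(485, 694) - 508) - 996587) = 1/(((694 + 485) - 508) - 996587) = 1/((1179 - 508) - 996587) = 1/(671 - 996587) = 1/(-995916) = -1/995916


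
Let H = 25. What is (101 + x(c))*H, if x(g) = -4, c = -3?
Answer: 2425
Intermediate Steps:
(101 + x(c))*H = (101 - 4)*25 = 97*25 = 2425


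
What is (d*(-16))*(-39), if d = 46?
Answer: 28704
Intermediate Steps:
(d*(-16))*(-39) = (46*(-16))*(-39) = -736*(-39) = 28704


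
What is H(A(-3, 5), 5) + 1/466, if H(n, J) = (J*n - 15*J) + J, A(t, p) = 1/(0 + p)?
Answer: -32153/466 ≈ -68.998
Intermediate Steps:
A(t, p) = 1/p
H(n, J) = -14*J + J*n (H(n, J) = (-15*J + J*n) + J = -14*J + J*n)
H(A(-3, 5), 5) + 1/466 = 5*(-14 + 1/5) + 1/466 = 5*(-69/5) + 1/466 = -69 + 1/466 = -32153/466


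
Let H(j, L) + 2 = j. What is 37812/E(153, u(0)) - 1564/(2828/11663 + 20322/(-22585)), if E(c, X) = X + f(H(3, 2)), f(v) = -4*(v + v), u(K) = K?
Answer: -406398894289/173145106 ≈ -2347.2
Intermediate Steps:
H(j, L) = -2 + j
f(v) = -8*v
E(c, X) = -8 + X (E(c, X) = X - 8*(-2 + 3) = X - 8*1 = X - 8 = -8 + X)
37812/E(153, u(0)) - 1564/(2828/11663 + 20322/(-22585)) = 37812/(-8 + 0) - 1564/(2828/11663 + 20322/(-22585)) = 37812/(-8) - 1564/(2828*(1/11663) + 20322*(-1/22585)) = 37812*(-⅛) - 1564/(2828/11663 - 20322/22585) = -9453/2 - 1564/(-173145106/263408855) = -9453/2 - 1564*(-263408855/173145106) = -9453/2 + 205985724610/86572553 = -406398894289/173145106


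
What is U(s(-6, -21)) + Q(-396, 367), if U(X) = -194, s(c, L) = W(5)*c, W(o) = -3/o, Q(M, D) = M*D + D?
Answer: -145159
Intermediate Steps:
Q(M, D) = D + D*M (Q(M, D) = D*M + D = D + D*M)
s(c, L) = -3*c/5 (s(c, L) = (-3/5)*c = (-3*1/5)*c = -3*c/5)
U(s(-6, -21)) + Q(-396, 367) = -194 + 367*(1 - 396) = -194 + 367*(-395) = -194 - 144965 = -145159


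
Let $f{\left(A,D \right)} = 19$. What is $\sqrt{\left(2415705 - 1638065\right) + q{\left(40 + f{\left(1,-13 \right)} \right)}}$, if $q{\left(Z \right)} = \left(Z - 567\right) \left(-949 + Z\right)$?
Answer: $24 \sqrt{2135} \approx 1108.9$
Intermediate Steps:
$q{\left(Z \right)} = \left(-949 + Z\right) \left(-567 + Z\right)$ ($q{\left(Z \right)} = \left(-567 + Z\right) \left(-949 + Z\right) = \left(-949 + Z\right) \left(-567 + Z\right)$)
$\sqrt{\left(2415705 - 1638065\right) + q{\left(40 + f{\left(1,-13 \right)} \right)}} = \sqrt{\left(2415705 - 1638065\right) + \left(538083 + \left(40 + 19\right)^{2} - 1516 \left(40 + 19\right)\right)} = \sqrt{\left(2415705 - 1638065\right) + \left(538083 + 59^{2} - 89444\right)} = \sqrt{777640 + \left(538083 + 3481 - 89444\right)} = \sqrt{777640 + 452120} = \sqrt{1229760} = 24 \sqrt{2135}$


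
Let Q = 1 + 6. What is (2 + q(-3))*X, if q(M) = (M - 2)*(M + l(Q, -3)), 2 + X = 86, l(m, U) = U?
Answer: 2688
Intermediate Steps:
Q = 7
X = 84 (X = -2 + 86 = 84)
q(M) = (-3 + M)*(-2 + M) (q(M) = (M - 2)*(M - 3) = (-2 + M)*(-3 + M) = (-3 + M)*(-2 + M))
(2 + q(-3))*X = (2 + (6 + (-3)² - 5*(-3)))*84 = (2 + (6 + 9 + 15))*84 = (2 + 30)*84 = 32*84 = 2688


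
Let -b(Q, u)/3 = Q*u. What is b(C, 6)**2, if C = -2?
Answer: 1296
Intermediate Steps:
b(Q, u) = -3*Q*u
b(C, 6)**2 = (-3*(-2)*6)**2 = 36**2 = 1296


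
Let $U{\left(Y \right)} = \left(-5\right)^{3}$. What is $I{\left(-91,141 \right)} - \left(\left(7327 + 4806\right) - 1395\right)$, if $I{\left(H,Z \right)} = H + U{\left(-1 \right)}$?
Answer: $-10954$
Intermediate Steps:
$U{\left(Y \right)} = -125$
$I{\left(H,Z \right)} = -125 + H$ ($I{\left(H,Z \right)} = H - 125 = -125 + H$)
$I{\left(-91,141 \right)} - \left(\left(7327 + 4806\right) - 1395\right) = \left(-125 - 91\right) - \left(\left(7327 + 4806\right) - 1395\right) = -216 - \left(12133 - 1395\right) = -216 - 10738 = -10954$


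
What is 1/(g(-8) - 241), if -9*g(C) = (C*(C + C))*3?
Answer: -3/851 ≈ -0.0035253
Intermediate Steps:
g(C) = -2*C²/3 (g(C) = -C*(C + C)*3/9 = -C*(2*C)*3/9 = -2*C²*3/9 = -2*C²/3)
1/(g(-8) - 241) = 1/(-⅔*(-8)² - 241) = 1/(-⅔*64 - 241) = 1/(-128/3 - 241) = 1/(-851/3) = -3/851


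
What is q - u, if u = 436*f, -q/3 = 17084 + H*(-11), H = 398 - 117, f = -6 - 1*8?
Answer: -35875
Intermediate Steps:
f = -14 (f = -6 - 8 = -14)
H = 281
q = -41979 (q = -3*(17084 + 281*(-11)) = -3*(17084 - 3091) = -3*13993 = -41979)
u = -6104 (u = 436*(-14) = -6104)
q - u = -41979 - 1*(-6104) = -41979 + 6104 = -35875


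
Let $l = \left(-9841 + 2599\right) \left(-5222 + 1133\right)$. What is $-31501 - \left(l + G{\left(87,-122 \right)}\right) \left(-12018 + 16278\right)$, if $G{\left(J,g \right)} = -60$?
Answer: $-126149187781$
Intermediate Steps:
$l = 29612538$ ($l = \left(-7242\right) \left(-4089\right) = 29612538$)
$-31501 - \left(l + G{\left(87,-122 \right)}\right) \left(-12018 + 16278\right) = -31501 - \left(29612538 - 60\right) \left(-12018 + 16278\right) = -31501 - 29612478 \cdot 4260 = -31501 - 126149156280 = -126149187781$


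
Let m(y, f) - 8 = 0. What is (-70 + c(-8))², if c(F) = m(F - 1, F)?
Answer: 3844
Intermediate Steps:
m(y, f) = 8 (m(y, f) = 8 + 0 = 8)
c(F) = 8
(-70 + c(-8))² = (-70 + 8)² = (-62)² = 3844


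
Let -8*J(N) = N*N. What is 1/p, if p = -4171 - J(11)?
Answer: -8/33247 ≈ -0.00024062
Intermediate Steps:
J(N) = -N²/8 (J(N) = -N*N/8 = -N²/8)
p = -33247/8 (p = -4171 - (-1)*11²/8 = -4171 - (-1)*121/8 = -4171 - 1*(-121/8) = -4171 + 121/8 = -33247/8 ≈ -4155.9)
1/p = 1/(-33247/8) = -8/33247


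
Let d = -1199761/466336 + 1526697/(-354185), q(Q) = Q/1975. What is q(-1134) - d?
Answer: 31662431919679/5018603106400 ≈ 6.3090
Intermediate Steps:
q(Q) = Q/1975 (q(Q) = Q*(1/1975) = Q/1975)
d = -87453163229/12705324320 (d = -1199761*1/466336 + 1526697*(-1/354185) = -1199761/466336 - 1526697/354185 = -87453163229/12705324320 ≈ -6.8832)
q(-1134) - d = (1/1975)*(-1134) - 1*(-87453163229/12705324320) = -1134/1975 + 87453163229/12705324320 = 31662431919679/5018603106400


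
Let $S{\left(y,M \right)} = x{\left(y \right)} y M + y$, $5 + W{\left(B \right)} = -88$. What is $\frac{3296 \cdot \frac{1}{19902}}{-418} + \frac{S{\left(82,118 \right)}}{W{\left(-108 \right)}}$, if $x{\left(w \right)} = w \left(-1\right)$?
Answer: $\frac{17741685226}{2079759} \approx 8530.6$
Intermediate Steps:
$x{\left(w \right)} = - w$
$W{\left(B \right)} = -93$ ($W{\left(B \right)} = -5 - 88 = -93$)
$S{\left(y,M \right)} = y - M y^{2}$ ($S{\left(y,M \right)} = - y y M + y = - y^{2} M + y = - M y^{2} + y = y - M y^{2}$)
$\frac{3296 \cdot \frac{1}{19902}}{-418} + \frac{S{\left(82,118 \right)}}{W{\left(-108 \right)}} = \frac{3296 \cdot \frac{1}{19902}}{-418} + \frac{82 \left(1 - 118 \cdot 82\right)}{-93} = 3296 \cdot \frac{1}{19902} \left(- \frac{1}{418}\right) + 82 \left(1 - 9676\right) \left(- \frac{1}{93}\right) = \frac{1648}{9951} \left(- \frac{1}{418}\right) + 82 \left(-9675\right) \left(- \frac{1}{93}\right) = - \frac{824}{2079759} - - \frac{264450}{31} = - \frac{824}{2079759} + \frac{264450}{31} = \frac{17741685226}{2079759}$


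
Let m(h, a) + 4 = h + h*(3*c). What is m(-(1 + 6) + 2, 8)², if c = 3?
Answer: 2916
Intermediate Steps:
m(h, a) = -4 + 10*h (m(h, a) = -4 + (h + h*(3*3)) = -4 + (h + h*9) = -4 + (h + 9*h) = -4 + 10*h)
m(-(1 + 6) + 2, 8)² = (-4 + 10*(-(1 + 6) + 2))² = (-4 + 10*(-1*7 + 2))² = (-4 + 10*(-7 + 2))² = (-4 + 10*(-5))² = (-4 - 50)² = (-54)² = 2916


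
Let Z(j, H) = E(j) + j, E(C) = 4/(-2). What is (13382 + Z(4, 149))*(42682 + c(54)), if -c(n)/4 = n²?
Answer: 415144912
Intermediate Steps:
E(C) = -2 (E(C) = 4*(-½) = -2)
Z(j, H) = -2 + j
c(n) = -4*n²
(13382 + Z(4, 149))*(42682 + c(54)) = (13382 + (-2 + 4))*(42682 - 4*54²) = (13382 + 2)*(42682 - 4*2916) = 13384*(42682 - 11664) = 13384*31018 = 415144912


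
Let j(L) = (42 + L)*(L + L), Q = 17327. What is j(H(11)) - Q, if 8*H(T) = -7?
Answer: -556767/32 ≈ -17399.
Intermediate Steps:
H(T) = -7/8 (H(T) = (⅛)*(-7) = -7/8)
j(L) = 2*L*(42 + L) (j(L) = (42 + L)*(2*L) = 2*L*(42 + L))
j(H(11)) - Q = 2*(-7/8)*(42 - 7/8) - 1*17327 = 2*(-7/8)*(329/8) - 17327 = -2303/32 - 17327 = -556767/32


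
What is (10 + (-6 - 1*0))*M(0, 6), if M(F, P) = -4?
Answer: -16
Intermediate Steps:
(10 + (-6 - 1*0))*M(0, 6) = (10 + (-6 - 1*0))*(-4) = (10 + (-6 + 0))*(-4) = (10 - 6)*(-4) = 4*(-4) = -16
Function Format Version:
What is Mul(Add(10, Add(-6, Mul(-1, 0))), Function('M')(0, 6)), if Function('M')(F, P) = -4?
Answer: -16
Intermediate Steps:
Mul(Add(10, Add(-6, Mul(-1, 0))), Function('M')(0, 6)) = Mul(Add(10, Add(-6, Mul(-1, 0))), -4) = Mul(Add(10, Add(-6, 0)), -4) = Mul(Add(10, -6), -4) = Mul(4, -4) = -16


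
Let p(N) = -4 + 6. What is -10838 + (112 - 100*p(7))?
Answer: -10926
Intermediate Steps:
p(N) = 2
-10838 + (112 - 100*p(7)) = -10838 + (112 - 100*2) = -10838 + (112 - 200) = -10838 - 88 = -10926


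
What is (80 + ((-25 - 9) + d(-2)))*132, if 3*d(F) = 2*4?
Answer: 6424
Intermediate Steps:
d(F) = 8/3 (d(F) = (2*4)/3 = (⅓)*8 = 8/3)
(80 + ((-25 - 9) + d(-2)))*132 = (80 + ((-25 - 9) + 8/3))*132 = (80 + (-34 + 8/3))*132 = (80 - 94/3)*132 = (146/3)*132 = 6424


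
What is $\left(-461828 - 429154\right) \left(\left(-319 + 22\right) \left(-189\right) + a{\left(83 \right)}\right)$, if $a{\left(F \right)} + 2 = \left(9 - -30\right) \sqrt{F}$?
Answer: $-50011710642 - 34748298 \sqrt{83} \approx -5.0328 \cdot 10^{10}$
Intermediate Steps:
$a{\left(F \right)} = -2 + 39 \sqrt{F}$ ($a{\left(F \right)} = -2 + \left(9 - -30\right) \sqrt{F} = -2 + \left(9 + 30\right) \sqrt{F} = -2 + 39 \sqrt{F}$)
$\left(-461828 - 429154\right) \left(\left(-319 + 22\right) \left(-189\right) + a{\left(83 \right)}\right) = \left(-461828 - 429154\right) \left(\left(-319 + 22\right) \left(-189\right) - \left(2 - 39 \sqrt{83}\right)\right) = - 890982 \left(\left(-297\right) \left(-189\right) - \left(2 - 39 \sqrt{83}\right)\right) = - 890982 \left(56133 - \left(2 - 39 \sqrt{83}\right)\right) = - 890982 \left(56131 + 39 \sqrt{83}\right) = -50011710642 - 34748298 \sqrt{83}$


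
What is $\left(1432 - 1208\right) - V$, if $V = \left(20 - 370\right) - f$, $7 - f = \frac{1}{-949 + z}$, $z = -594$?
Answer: $\frac{896484}{1543} \approx 581.0$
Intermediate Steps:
$f = \frac{10802}{1543}$ ($f = 7 - \frac{1}{-949 - 594} = 7 - \frac{1}{-1543} = 7 - - \frac{1}{1543} = 7 + \frac{1}{1543} = \frac{10802}{1543} \approx 7.0006$)
$V = - \frac{550852}{1543}$ ($V = \left(20 - 370\right) - \frac{10802}{1543} = -350 - \frac{10802}{1543} = - \frac{550852}{1543} \approx -357.0$)
$\left(1432 - 1208\right) - V = \left(1432 - 1208\right) - - \frac{550852}{1543} = \left(1432 - 1208\right) + \frac{550852}{1543} = 224 + \frac{550852}{1543} = \frac{896484}{1543}$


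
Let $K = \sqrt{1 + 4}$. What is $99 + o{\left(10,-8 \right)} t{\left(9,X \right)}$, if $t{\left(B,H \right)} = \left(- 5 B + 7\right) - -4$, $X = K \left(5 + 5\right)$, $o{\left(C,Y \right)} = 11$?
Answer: $-275$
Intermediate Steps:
$K = \sqrt{5} \approx 2.2361$
$X = 10 \sqrt{5}$ ($X = \sqrt{5} \left(5 + 5\right) = \sqrt{5} \cdot 10 = 10 \sqrt{5} \approx 22.361$)
$t{\left(B,H \right)} = 11 - 5 B$ ($t{\left(B,H \right)} = \left(7 - 5 B\right) + 4 = 11 - 5 B$)
$99 + o{\left(10,-8 \right)} t{\left(9,X \right)} = 99 + 11 \left(11 - 45\right) = 99 + 11 \left(-34\right) = 99 - 374 = -275$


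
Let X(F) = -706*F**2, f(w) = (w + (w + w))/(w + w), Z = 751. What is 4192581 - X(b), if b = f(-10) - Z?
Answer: 801576515/2 ≈ 4.0079e+8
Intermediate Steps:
f(w) = 3/2 (f(w) = (w + 2*w)/((2*w)) = (3*w)*(1/(2*w)) = 3/2)
b = -1499/2 (b = 3/2 - 1*751 = 3/2 - 751 = -1499/2 ≈ -749.50)
4192581 - X(b) = 4192581 - (-706)*(-1499/2)**2 = 4192581 - (-706)*2247001/4 = 4192581 - 1*(-793191353/2) = 4192581 + 793191353/2 = 801576515/2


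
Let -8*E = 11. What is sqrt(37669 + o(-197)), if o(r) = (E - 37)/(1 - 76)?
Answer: sqrt(135610242)/60 ≈ 194.09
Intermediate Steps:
E = -11/8 (E = -1/8*11 = -11/8 ≈ -1.3750)
o(r) = 307/600 (o(r) = (-11/8 - 37)/(1 - 76) = -307/8/(-75) = -307/8*(-1/75) = 307/600)
sqrt(37669 + o(-197)) = sqrt(37669 + 307/600) = sqrt(22601707/600) = sqrt(135610242)/60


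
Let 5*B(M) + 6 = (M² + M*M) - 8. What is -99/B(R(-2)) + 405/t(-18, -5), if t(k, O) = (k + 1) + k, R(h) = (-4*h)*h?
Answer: -14601/1162 ≈ -12.565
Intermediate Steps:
R(h) = -4*h²
t(k, O) = 1 + 2*k (t(k, O) = (1 + k) + k = 1 + 2*k)
B(M) = -14/5 + 2*M²/5 (B(M) = -6/5 + ((M² + M*M) - 8)/5 = -6/5 + ((M² + M²) - 8)/5 = -6/5 + (2*M² - 8)/5 = -6/5 + (-8 + 2*M²)/5 = -6/5 + (-8/5 + 2*M²/5) = -14/5 + 2*M²/5)
-99/B(R(-2)) + 405/t(-18, -5) = -99/(-14/5 + 2*(-4*(-2)²)²/5) + 405/(1 + 2*(-18)) = -99/(-14/5 + 2*(-4*4)²/5) + 405/(1 - 36) = -99/(-14/5 + (⅖)*(-16)²) + 405/(-35) = -99/(-14/5 + (⅖)*256) + 405*(-1/35) = -99/(-14/5 + 512/5) - 81/7 = -99/498/5 - 81/7 = -99*5/498 - 81/7 = -165/166 - 81/7 = -14601/1162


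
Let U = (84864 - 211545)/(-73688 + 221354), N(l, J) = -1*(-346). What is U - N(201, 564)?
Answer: -17073039/49222 ≈ -346.86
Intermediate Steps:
N(l, J) = 346
U = -42227/49222 (U = -126681/147666 = -126681*1/147666 = -42227/49222 ≈ -0.85789)
U - N(201, 564) = -42227/49222 - 1*346 = -42227/49222 - 346 = -17073039/49222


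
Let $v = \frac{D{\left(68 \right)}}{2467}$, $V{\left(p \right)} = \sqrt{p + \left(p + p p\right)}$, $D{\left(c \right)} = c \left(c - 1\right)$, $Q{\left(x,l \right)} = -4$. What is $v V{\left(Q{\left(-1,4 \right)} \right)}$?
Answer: $\frac{9112 \sqrt{2}}{2467} \approx 5.2235$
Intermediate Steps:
$D{\left(c \right)} = c \left(-1 + c\right)$
$V{\left(p \right)} = \sqrt{p^{2} + 2 p}$ ($V{\left(p \right)} = \sqrt{p + \left(p + p^{2}\right)} = \sqrt{p^{2} + 2 p}$)
$v = \frac{4556}{2467}$ ($v = \frac{68 \left(-1 + 68\right)}{2467} = 68 \cdot 67 \cdot \frac{1}{2467} = 4556 \cdot \frac{1}{2467} = \frac{4556}{2467} \approx 1.8468$)
$v V{\left(Q{\left(-1,4 \right)} \right)} = \frac{4556 \sqrt{- 4 \left(2 - 4\right)}}{2467} = \frac{4556 \sqrt{\left(-4\right) \left(-2\right)}}{2467} = \frac{4556 \sqrt{8}}{2467} = \frac{4556 \cdot 2 \sqrt{2}}{2467} = \frac{9112 \sqrt{2}}{2467}$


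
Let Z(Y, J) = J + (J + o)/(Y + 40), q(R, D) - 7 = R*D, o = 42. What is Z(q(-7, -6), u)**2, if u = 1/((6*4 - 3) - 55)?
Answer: 447561/2289169 ≈ 0.19551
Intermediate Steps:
q(R, D) = 7 + D*R (q(R, D) = 7 + R*D = 7 + D*R)
u = -1/34 (u = 1/((24 - 3) - 55) = 1/(21 - 55) = 1/(-34) = -1/34 ≈ -0.029412)
Z(Y, J) = J + (42 + J)/(40 + Y) (Z(Y, J) = J + (J + 42)/(Y + 40) = J + (42 + J)/(40 + Y))
Z(q(-7, -6), u)**2 = ((42 + 41*(-1/34) - (7 - 6*(-7))/34)/(40 + (7 - 6*(-7))))**2 = ((42 - 41/34 - (7 + 42)/34)/(40 + (7 + 42)))**2 = ((42 - 41/34 - 1/34*49)/(40 + 49))**2 = ((42 - 41/34 - 49/34)/89)**2 = ((1/89)*(669/17))**2 = (669/1513)**2 = 447561/2289169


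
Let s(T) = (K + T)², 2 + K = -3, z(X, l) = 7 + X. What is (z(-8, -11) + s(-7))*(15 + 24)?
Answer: 5577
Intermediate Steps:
K = -5 (K = -2 - 3 = -5)
s(T) = (-5 + T)²
(z(-8, -11) + s(-7))*(15 + 24) = ((7 - 8) + (-5 - 7)²)*(15 + 24) = (-1 + (-12)²)*39 = (-1 + 144)*39 = 143*39 = 5577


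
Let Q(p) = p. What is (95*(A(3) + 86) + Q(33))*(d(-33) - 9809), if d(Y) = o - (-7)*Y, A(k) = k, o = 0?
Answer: -85219520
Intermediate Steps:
d(Y) = 7*Y (d(Y) = 0 - (-7)*Y = 0 + 7*Y = 7*Y)
(95*(A(3) + 86) + Q(33))*(d(-33) - 9809) = (95*(3 + 86) + 33)*(7*(-33) - 9809) = (95*89 + 33)*(-231 - 9809) = (8455 + 33)*(-10040) = 8488*(-10040) = -85219520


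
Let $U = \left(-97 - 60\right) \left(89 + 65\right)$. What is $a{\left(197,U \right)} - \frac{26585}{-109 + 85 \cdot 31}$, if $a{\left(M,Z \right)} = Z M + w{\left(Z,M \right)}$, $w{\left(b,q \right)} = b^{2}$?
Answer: $\frac{1464606646483}{2526} \approx 5.7981 \cdot 10^{8}$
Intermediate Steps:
$U = -24178$ ($U = \left(-157\right) 154 = -24178$)
$a{\left(M,Z \right)} = Z^{2} + M Z$ ($a{\left(M,Z \right)} = Z M + Z^{2} = M Z + Z^{2} = Z^{2} + M Z$)
$a{\left(197,U \right)} - \frac{26585}{-109 + 85 \cdot 31} = - 24178 \left(197 - 24178\right) - \frac{26585}{-109 + 85 \cdot 31} = \left(-24178\right) \left(-23981\right) - \frac{26585}{-109 + 2635} = 579812618 - \frac{26585}{2526} = \frac{1464606646483}{2526}$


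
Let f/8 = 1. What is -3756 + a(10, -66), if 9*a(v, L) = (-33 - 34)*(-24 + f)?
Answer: -32732/9 ≈ -3636.9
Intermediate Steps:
f = 8 (f = 8*1 = 8)
a(v, L) = 1072/9 (a(v, L) = ((-33 - 34)*(-24 + 8))/9 = (-67*(-16))/9 = (⅑)*1072 = 1072/9)
-3756 + a(10, -66) = -3756 + 1072/9 = -32732/9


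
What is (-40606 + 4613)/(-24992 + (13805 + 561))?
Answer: 35993/10626 ≈ 3.3873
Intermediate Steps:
(-40606 + 4613)/(-24992 + (13805 + 561)) = -35993/(-24992 + 14366) = -35993/(-10626) = -35993*(-1/10626) = 35993/10626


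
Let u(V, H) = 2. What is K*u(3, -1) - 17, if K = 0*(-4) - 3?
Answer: -23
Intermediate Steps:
K = -3 (K = 0 - 3 = -3)
K*u(3, -1) - 17 = -3*2 - 17 = -6 - 17 = -23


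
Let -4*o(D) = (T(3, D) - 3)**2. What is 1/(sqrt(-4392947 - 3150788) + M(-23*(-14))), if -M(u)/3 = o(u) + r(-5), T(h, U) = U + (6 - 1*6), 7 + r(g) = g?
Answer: 1221708/93406352089 - 752*I*sqrt(3415)/93406352089 ≈ 1.3079e-5 - 4.7048e-7*I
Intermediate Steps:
r(g) = -7 + g
T(h, U) = U (T(h, U) = U + (6 - 6) = U + 0 = U)
o(D) = -(-3 + D)**2/4 (o(D) = -(D - 3)**2/4 = -(-3 + D)**2/4)
M(u) = 36 + 3*(-3 + u)**2/4 (M(u) = -3*(-(-3 + u)**2/4 + (-7 - 5)) = -3*(-(-3 + u)**2/4 - 12) = -3*(-12 - (-3 + u)**2/4) = 36 + 3*(-3 + u)**2/4)
1/(sqrt(-4392947 - 3150788) + M(-23*(-14))) = 1/(sqrt(-4392947 - 3150788) + (36 + 3*(-3 - 23*(-14))**2/4)) = 1/(sqrt(-7543735) + (36 + 3*(-3 + 322)**2/4)) = 1/(47*I*sqrt(3415) + (36 + (3/4)*319**2)) = 1/(47*I*sqrt(3415) + (36 + (3/4)*101761)) = 1/(47*I*sqrt(3415) + (36 + 305283/4)) = 1/(47*I*sqrt(3415) + 305427/4) = 1/(305427/4 + 47*I*sqrt(3415))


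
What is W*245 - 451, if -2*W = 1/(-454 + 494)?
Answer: -7265/16 ≈ -454.06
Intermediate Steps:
W = -1/80 (W = -1/(2*(-454 + 494)) = -½/40 = -½*1/40 = -1/80 ≈ -0.012500)
W*245 - 451 = -1/80*245 - 451 = -49/16 - 451 = -7265/16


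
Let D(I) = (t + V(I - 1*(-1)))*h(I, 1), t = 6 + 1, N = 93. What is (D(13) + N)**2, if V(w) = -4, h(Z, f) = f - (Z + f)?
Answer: 2916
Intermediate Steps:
h(Z, f) = -Z (h(Z, f) = f + (-Z - f) = -Z)
t = 7
D(I) = -3*I (D(I) = (7 - 4)*(-I) = 3*(-I) = -3*I)
(D(13) + N)**2 = (-3*13 + 93)**2 = (-39 + 93)**2 = 54**2 = 2916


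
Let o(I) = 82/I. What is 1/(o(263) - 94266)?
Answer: -263/24791876 ≈ -1.0608e-5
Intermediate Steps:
1/(o(263) - 94266) = 1/(82/263 - 94266) = 1/(-24791876/263) = -263/24791876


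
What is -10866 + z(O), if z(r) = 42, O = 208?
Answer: -10824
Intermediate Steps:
-10866 + z(O) = -10866 + 42 = -10824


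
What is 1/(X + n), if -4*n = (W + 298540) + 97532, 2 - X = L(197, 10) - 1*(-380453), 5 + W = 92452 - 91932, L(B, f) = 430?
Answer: -4/1920111 ≈ -2.0832e-6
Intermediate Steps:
W = 515 (W = -5 + (92452 - 91932) = -5 + 520 = 515)
X = -380881 (X = 2 - (430 - 1*(-380453)) = 2 - (430 + 380453) = 2 - 1*380883 = 2 - 380883 = -380881)
n = -396587/4 (n = -((515 + 298540) + 97532)/4 = -(299055 + 97532)/4 = -¼*396587 = -396587/4 ≈ -99147.)
1/(X + n) = 1/(-380881 - 396587/4) = 1/(-1920111/4) = -4/1920111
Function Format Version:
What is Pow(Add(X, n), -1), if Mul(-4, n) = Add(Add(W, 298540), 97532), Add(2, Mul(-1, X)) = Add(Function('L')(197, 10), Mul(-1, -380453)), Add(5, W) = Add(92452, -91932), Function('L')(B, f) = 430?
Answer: Rational(-4, 1920111) ≈ -2.0832e-6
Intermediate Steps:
W = 515 (W = Add(-5, Add(92452, -91932)) = Add(-5, 520) = 515)
X = -380881 (X = Add(2, Mul(-1, Add(430, Mul(-1, -380453)))) = Add(2, Mul(-1, Add(430, 380453))) = Add(2, Mul(-1, 380883)) = Add(2, -380883) = -380881)
n = Rational(-396587, 4) (n = Mul(Rational(-1, 4), Add(Add(515, 298540), 97532)) = Mul(Rational(-1, 4), Add(299055, 97532)) = Mul(Rational(-1, 4), 396587) = Rational(-396587, 4) ≈ -99147.)
Pow(Add(X, n), -1) = Pow(Add(-380881, Rational(-396587, 4)), -1) = Pow(Rational(-1920111, 4), -1) = Rational(-4, 1920111)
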